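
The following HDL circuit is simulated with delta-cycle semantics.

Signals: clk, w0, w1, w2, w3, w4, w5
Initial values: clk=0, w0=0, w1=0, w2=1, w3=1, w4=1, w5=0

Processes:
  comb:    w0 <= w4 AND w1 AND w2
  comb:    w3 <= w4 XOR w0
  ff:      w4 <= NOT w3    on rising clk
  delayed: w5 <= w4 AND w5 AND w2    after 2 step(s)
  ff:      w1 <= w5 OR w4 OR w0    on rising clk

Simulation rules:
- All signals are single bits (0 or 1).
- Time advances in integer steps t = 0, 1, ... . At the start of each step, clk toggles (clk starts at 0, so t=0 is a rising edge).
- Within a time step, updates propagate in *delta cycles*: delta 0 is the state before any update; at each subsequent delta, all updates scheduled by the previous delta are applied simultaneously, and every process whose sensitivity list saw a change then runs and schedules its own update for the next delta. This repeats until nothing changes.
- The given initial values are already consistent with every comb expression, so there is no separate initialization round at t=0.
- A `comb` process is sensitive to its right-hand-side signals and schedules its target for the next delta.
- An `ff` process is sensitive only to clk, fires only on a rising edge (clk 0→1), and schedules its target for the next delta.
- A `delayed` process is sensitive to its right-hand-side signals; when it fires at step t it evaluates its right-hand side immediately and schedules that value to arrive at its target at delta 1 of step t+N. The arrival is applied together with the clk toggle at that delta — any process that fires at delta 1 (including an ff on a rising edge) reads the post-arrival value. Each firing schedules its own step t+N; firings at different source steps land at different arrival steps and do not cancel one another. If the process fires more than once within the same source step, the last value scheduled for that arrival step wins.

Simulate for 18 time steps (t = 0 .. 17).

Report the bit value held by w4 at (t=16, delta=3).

0

[bits: w0,clk,w4,w5,w1,w2,w3]
t=0: Δ0=0010011 Δ1=0110011 Δ2=0100111 Δ3=0100110 | 3Δ
t=1: Δ0=0100110 Δ1=0000110 | 1Δ
t=2: Δ0=0000110 Δ1=0100110 Δ2=0110010 Δ3=0110011 | 3Δ
t=3: Δ0=0110011 Δ1=0010011 | 1Δ
t=4: Δ0=0010011 Δ1=0110011 Δ2=0100111 Δ3=0100110 | 3Δ
t=5: Δ0=0100110 Δ1=0000110 | 1Δ
t=6: Δ0=0000110 Δ1=0100110 Δ2=0110010 Δ3=0110011 | 3Δ
t=7: Δ0=0110011 Δ1=0010011 | 1Δ
t=8: Δ0=0010011 Δ1=0110011 Δ2=0100111 Δ3=0100110 | 3Δ
t=9: Δ0=0100110 Δ1=0000110 | 1Δ
t=10: Δ0=0000110 Δ1=0100110 Δ2=0110010 Δ3=0110011 | 3Δ
t=11: Δ0=0110011 Δ1=0010011 | 1Δ
t=12: Δ0=0010011 Δ1=0110011 Δ2=0100111 Δ3=0100110 | 3Δ
t=13: Δ0=0100110 Δ1=0000110 | 1Δ
t=14: Δ0=0000110 Δ1=0100110 Δ2=0110010 Δ3=0110011 | 3Δ
t=15: Δ0=0110011 Δ1=0010011 | 1Δ
t=16: Δ0=0010011 Δ1=0110011 Δ2=0100111 Δ3=0100110 | 3Δ
t=17: Δ0=0100110 Δ1=0000110 | 1Δ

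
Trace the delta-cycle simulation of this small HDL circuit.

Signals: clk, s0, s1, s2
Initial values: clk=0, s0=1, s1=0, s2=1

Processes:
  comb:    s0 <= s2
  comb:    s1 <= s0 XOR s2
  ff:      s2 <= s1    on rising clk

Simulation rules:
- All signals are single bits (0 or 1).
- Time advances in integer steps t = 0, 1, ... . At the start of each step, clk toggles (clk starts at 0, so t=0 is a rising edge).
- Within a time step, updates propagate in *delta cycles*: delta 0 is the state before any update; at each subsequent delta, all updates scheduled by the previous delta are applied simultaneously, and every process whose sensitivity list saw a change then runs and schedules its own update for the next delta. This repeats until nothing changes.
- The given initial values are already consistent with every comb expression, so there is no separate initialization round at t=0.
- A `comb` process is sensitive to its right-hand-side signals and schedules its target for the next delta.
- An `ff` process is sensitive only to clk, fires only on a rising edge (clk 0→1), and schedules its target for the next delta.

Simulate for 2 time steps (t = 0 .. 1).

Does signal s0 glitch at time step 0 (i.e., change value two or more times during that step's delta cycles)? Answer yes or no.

no

t0.Δ0 s0=1 s1=0 s2=1 clk=0
t0.Δ1 s0=1 s1=0 s2=1 clk=1
t0.Δ2 s0=1 s1=0 s2=0 clk=1
t0.Δ3 s0=0 s1=1 s2=0 clk=1
t0.Δ4 s0=0 s1=0 s2=0 clk=1
t1.Δ0 s0=0 s1=0 s2=0 clk=1
t1.Δ1 s0=0 s1=0 s2=0 clk=0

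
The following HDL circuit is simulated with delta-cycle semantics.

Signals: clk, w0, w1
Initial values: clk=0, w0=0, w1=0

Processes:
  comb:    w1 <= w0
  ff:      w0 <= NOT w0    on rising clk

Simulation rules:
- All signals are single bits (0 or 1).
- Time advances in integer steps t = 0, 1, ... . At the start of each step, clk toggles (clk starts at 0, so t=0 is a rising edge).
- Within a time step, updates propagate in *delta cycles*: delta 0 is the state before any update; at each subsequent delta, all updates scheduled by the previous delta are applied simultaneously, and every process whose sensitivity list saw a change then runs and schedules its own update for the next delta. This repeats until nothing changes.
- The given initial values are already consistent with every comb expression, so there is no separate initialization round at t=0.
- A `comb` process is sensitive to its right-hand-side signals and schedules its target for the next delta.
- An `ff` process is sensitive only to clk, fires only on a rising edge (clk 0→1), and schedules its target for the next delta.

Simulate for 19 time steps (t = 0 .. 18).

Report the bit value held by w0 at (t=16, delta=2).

1

t=0 Δ0: w0=0 w1=0 clk=0
  Δ1: clk:0→1
  Δ2: w0:0→1
  Δ3: w1:0→1
  (3Δ to stable)
t=1 Δ0: w0=1 w1=1 clk=1
  Δ1: clk:1→0
  (1Δ to stable)
t=2 Δ0: w0=1 w1=1 clk=0
  Δ1: clk:0→1
  Δ2: w0:1→0
  Δ3: w1:1→0
  (3Δ to stable)
t=3 Δ0: w0=0 w1=0 clk=1
  Δ1: clk:1→0
  (1Δ to stable)
t=4 Δ0: w0=0 w1=0 clk=0
  Δ1: clk:0→1
  Δ2: w0:0→1
  Δ3: w1:0→1
  (3Δ to stable)
t=5 Δ0: w0=1 w1=1 clk=1
  Δ1: clk:1→0
  (1Δ to stable)
t=6 Δ0: w0=1 w1=1 clk=0
  Δ1: clk:0→1
  Δ2: w0:1→0
  Δ3: w1:1→0
  (3Δ to stable)
t=7 Δ0: w0=0 w1=0 clk=1
  Δ1: clk:1→0
  (1Δ to stable)
t=8 Δ0: w0=0 w1=0 clk=0
  Δ1: clk:0→1
  Δ2: w0:0→1
  Δ3: w1:0→1
  (3Δ to stable)
t=9 Δ0: w0=1 w1=1 clk=1
  Δ1: clk:1→0
  (1Δ to stable)
t=10 Δ0: w0=1 w1=1 clk=0
  Δ1: clk:0→1
  Δ2: w0:1→0
  Δ3: w1:1→0
  (3Δ to stable)
t=11 Δ0: w0=0 w1=0 clk=1
  Δ1: clk:1→0
  (1Δ to stable)
t=12 Δ0: w0=0 w1=0 clk=0
  Δ1: clk:0→1
  Δ2: w0:0→1
  Δ3: w1:0→1
  (3Δ to stable)
t=13 Δ0: w0=1 w1=1 clk=1
  Δ1: clk:1→0
  (1Δ to stable)
t=14 Δ0: w0=1 w1=1 clk=0
  Δ1: clk:0→1
  Δ2: w0:1→0
  Δ3: w1:1→0
  (3Δ to stable)
t=15 Δ0: w0=0 w1=0 clk=1
  Δ1: clk:1→0
  (1Δ to stable)
t=16 Δ0: w0=0 w1=0 clk=0
  Δ1: clk:0→1
  Δ2: w0:0→1
  Δ3: w1:0→1
  (3Δ to stable)
t=17 Δ0: w0=1 w1=1 clk=1
  Δ1: clk:1→0
  (1Δ to stable)
t=18 Δ0: w0=1 w1=1 clk=0
  Δ1: clk:0→1
  Δ2: w0:1→0
  Δ3: w1:1→0
  (3Δ to stable)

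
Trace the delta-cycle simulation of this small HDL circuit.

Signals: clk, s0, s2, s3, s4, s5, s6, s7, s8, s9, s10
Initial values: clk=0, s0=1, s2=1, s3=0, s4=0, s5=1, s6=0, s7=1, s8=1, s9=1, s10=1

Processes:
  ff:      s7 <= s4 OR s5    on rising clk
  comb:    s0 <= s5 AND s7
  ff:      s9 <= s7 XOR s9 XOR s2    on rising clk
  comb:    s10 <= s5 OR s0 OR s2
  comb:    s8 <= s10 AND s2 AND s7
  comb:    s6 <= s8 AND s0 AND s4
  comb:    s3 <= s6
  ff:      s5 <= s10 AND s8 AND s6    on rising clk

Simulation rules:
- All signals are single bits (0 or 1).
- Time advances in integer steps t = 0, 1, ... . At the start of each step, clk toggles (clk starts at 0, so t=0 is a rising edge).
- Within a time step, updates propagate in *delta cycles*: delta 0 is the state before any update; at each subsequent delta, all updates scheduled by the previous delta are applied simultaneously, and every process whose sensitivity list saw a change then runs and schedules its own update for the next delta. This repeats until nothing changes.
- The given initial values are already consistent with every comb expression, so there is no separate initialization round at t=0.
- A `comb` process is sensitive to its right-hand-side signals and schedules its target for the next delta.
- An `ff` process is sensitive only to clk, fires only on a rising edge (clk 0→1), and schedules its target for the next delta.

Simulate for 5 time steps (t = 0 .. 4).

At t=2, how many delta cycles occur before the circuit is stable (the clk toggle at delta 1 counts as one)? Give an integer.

3

[bits: clk,s5,s9,s3,s6,s4,s2,s0,s8,s7,s10]
t=0: Δ0=01100011111 Δ1=11100011111 Δ2=10100011111 Δ3=10100010111 | 3Δ
t=1: Δ0=10100010111 Δ1=00100010111 | 1Δ
t=2: Δ0=00100010111 Δ1=10100010111 Δ2=10100010101 Δ3=10100010001 | 3Δ
t=3: Δ0=10100010001 Δ1=00100010001 | 1Δ
t=4: Δ0=00100010001 Δ1=10100010001 Δ2=10000010001 | 2Δ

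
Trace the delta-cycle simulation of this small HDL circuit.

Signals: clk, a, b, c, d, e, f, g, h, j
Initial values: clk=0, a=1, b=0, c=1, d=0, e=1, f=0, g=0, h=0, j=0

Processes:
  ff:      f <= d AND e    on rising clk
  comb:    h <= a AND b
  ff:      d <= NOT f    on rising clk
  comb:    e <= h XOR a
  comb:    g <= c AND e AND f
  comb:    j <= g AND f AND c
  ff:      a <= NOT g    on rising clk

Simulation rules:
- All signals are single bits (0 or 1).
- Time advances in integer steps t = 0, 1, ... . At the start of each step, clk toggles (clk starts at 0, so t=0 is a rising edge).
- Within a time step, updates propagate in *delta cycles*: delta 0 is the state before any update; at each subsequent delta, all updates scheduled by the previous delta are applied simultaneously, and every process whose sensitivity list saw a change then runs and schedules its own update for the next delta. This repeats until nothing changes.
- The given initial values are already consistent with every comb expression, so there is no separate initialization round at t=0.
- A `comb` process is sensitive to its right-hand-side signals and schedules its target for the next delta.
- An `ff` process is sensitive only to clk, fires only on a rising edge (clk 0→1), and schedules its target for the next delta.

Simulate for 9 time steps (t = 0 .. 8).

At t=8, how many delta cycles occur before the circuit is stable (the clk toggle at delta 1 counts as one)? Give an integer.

2

t=0 Δ0: h=0 b=0 clk=0 e=1 c=1 j=0 d=0 a=1 g=0 f=0
  Δ1: clk:0→1
  Δ2: d:0→1
  (2Δ to stable)
t=1 Δ0: h=0 b=0 clk=1 e=1 c=1 j=0 d=1 a=1 g=0 f=0
  Δ1: clk:1→0
  (1Δ to stable)
t=2 Δ0: h=0 b=0 clk=0 e=1 c=1 j=0 d=1 a=1 g=0 f=0
  Δ1: clk:0→1
  Δ2: f:0→1
  Δ3: g:0→1
  Δ4: j:0→1
  (4Δ to stable)
t=3 Δ0: h=0 b=0 clk=1 e=1 c=1 j=1 d=1 a=1 g=1 f=1
  Δ1: clk:1→0
  (1Δ to stable)
t=4 Δ0: h=0 b=0 clk=0 e=1 c=1 j=1 d=1 a=1 g=1 f=1
  Δ1: clk:0→1
  Δ2: d:1→0, a:1→0
  Δ3: e:1→0
  Δ4: g:1→0
  Δ5: j:1→0
  (5Δ to stable)
t=5 Δ0: h=0 b=0 clk=1 e=0 c=1 j=0 d=0 a=0 g=0 f=1
  Δ1: clk:1→0
  (1Δ to stable)
t=6 Δ0: h=0 b=0 clk=0 e=0 c=1 j=0 d=0 a=0 g=0 f=1
  Δ1: clk:0→1
  Δ2: a:0→1, f:1→0
  Δ3: e:0→1
  (3Δ to stable)
t=7 Δ0: h=0 b=0 clk=1 e=1 c=1 j=0 d=0 a=1 g=0 f=0
  Δ1: clk:1→0
  (1Δ to stable)
t=8 Δ0: h=0 b=0 clk=0 e=1 c=1 j=0 d=0 a=1 g=0 f=0
  Δ1: clk:0→1
  Δ2: d:0→1
  (2Δ to stable)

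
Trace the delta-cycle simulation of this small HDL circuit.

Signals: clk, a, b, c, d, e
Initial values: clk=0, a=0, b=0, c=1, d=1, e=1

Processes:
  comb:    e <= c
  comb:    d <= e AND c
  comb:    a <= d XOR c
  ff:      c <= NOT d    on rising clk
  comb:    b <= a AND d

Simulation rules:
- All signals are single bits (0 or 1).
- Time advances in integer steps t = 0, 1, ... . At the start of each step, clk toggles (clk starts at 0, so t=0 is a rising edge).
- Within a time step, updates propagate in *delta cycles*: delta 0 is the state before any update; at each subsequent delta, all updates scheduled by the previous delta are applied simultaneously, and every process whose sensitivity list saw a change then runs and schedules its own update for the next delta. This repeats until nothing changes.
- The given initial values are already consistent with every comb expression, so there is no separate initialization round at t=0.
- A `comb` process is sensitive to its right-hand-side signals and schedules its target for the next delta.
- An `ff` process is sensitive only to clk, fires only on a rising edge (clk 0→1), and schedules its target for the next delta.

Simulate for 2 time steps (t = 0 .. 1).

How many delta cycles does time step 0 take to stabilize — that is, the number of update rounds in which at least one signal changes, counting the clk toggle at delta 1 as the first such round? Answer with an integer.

4

t0.Δ0 e=1 a=0 b=0 d=1 c=1 clk=0
t0.Δ1 e=1 a=0 b=0 d=1 c=1 clk=1
t0.Δ2 e=1 a=0 b=0 d=1 c=0 clk=1
t0.Δ3 e=0 a=1 b=0 d=0 c=0 clk=1
t0.Δ4 e=0 a=0 b=0 d=0 c=0 clk=1
t1.Δ0 e=0 a=0 b=0 d=0 c=0 clk=1
t1.Δ1 e=0 a=0 b=0 d=0 c=0 clk=0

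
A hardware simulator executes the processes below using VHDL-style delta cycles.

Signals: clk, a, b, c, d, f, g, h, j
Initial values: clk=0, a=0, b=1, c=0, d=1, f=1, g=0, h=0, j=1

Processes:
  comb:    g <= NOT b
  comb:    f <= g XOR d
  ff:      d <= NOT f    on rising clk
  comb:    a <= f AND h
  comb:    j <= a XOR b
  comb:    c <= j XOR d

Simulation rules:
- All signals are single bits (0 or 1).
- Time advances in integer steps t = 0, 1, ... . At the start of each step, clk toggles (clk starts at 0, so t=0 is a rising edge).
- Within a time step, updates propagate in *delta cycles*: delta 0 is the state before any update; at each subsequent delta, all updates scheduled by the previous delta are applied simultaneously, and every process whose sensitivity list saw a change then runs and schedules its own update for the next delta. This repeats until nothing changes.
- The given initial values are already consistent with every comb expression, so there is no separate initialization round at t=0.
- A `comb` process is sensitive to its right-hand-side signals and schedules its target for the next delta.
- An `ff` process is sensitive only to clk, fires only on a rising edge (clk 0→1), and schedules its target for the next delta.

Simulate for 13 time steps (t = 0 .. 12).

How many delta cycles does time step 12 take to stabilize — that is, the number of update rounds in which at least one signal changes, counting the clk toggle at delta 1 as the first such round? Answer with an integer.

[bits: g,h,c,d,b,j,f,a,clk]
t=0: Δ0=000111100 Δ1=000111101 Δ2=000011101 Δ3=001011001 | 3Δ
t=1: Δ0=001011001 Δ1=001011000 | 1Δ
t=2: Δ0=001011000 Δ1=001011001 Δ2=001111001 Δ3=000111101 | 3Δ
t=3: Δ0=000111101 Δ1=000111100 | 1Δ
t=4: Δ0=000111100 Δ1=000111101 Δ2=000011101 Δ3=001011001 | 3Δ
t=5: Δ0=001011001 Δ1=001011000 | 1Δ
t=6: Δ0=001011000 Δ1=001011001 Δ2=001111001 Δ3=000111101 | 3Δ
t=7: Δ0=000111101 Δ1=000111100 | 1Δ
t=8: Δ0=000111100 Δ1=000111101 Δ2=000011101 Δ3=001011001 | 3Δ
t=9: Δ0=001011001 Δ1=001011000 | 1Δ
t=10: Δ0=001011000 Δ1=001011001 Δ2=001111001 Δ3=000111101 | 3Δ
t=11: Δ0=000111101 Δ1=000111100 | 1Δ
t=12: Δ0=000111100 Δ1=000111101 Δ2=000011101 Δ3=001011001 | 3Δ

3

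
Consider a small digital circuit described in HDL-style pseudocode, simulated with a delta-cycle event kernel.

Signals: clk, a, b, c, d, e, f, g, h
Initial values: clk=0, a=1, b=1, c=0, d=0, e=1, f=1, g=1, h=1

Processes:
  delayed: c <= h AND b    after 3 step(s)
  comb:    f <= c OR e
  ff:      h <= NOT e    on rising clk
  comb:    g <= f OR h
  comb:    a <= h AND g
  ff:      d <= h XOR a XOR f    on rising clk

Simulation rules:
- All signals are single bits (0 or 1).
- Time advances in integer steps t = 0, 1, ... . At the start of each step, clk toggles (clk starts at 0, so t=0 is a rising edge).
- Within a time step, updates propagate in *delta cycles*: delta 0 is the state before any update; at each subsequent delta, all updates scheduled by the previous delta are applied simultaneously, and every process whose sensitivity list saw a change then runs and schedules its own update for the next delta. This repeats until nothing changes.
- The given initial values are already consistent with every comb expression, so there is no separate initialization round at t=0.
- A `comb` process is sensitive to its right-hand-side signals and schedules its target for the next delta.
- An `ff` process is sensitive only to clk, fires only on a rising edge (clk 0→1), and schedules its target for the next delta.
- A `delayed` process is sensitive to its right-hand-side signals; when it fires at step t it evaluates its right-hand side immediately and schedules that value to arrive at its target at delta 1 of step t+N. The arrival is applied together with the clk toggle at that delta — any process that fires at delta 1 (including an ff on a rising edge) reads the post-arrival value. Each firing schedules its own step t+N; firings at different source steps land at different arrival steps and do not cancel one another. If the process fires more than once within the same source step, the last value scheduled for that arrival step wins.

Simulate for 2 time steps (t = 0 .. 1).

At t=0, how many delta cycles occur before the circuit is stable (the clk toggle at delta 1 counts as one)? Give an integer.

3

t0.Δ0 clk=0 b=1 e=1 f=1 c=0 d=0 h=1 a=1 g=1
t0.Δ1 clk=1 b=1 e=1 f=1 c=0 d=0 h=1 a=1 g=1
t0.Δ2 clk=1 b=1 e=1 f=1 c=0 d=1 h=0 a=1 g=1
t0.Δ3 clk=1 b=1 e=1 f=1 c=0 d=1 h=0 a=0 g=1
t1.Δ0 clk=1 b=1 e=1 f=1 c=0 d=1 h=0 a=0 g=1
t1.Δ1 clk=0 b=1 e=1 f=1 c=0 d=1 h=0 a=0 g=1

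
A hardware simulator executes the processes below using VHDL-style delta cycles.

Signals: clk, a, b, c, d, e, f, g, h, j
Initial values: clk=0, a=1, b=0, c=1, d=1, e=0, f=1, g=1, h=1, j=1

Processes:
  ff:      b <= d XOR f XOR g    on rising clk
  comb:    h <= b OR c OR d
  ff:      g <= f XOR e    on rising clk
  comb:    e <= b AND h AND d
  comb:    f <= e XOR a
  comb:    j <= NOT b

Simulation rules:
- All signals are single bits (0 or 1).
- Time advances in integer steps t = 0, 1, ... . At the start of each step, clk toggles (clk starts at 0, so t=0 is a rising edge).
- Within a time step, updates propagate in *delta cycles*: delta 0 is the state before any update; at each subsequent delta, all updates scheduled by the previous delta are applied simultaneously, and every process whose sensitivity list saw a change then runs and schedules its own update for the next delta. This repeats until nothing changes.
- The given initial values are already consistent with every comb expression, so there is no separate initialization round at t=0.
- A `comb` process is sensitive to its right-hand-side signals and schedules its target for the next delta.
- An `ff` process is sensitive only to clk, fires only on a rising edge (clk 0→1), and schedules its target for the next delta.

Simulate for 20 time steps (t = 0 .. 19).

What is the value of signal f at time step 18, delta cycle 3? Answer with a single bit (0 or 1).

0

[bits: h,j,c,e,d,b,f,clk,a,g]
t=0: Δ0=1110101011 Δ1=1110101111 Δ2=1110111111 Δ3=1011111111 Δ4=1011110111 | 4Δ
t=1: Δ0=1011110111 Δ1=1011110011 | 1Δ
t=2: Δ0=1011110011 Δ1=1011110111 Δ2=1011100111 Δ3=1110100111 Δ4=1110101111 | 4Δ
t=3: Δ0=1110101111 Δ1=1110101011 | 1Δ
t=4: Δ0=1110101011 Δ1=1110101111 Δ2=1110111111 Δ3=1011111111 Δ4=1011110111 | 4Δ
t=5: Δ0=1011110111 Δ1=1011110011 | 1Δ
t=6: Δ0=1011110011 Δ1=1011110111 Δ2=1011100111 Δ3=1110100111 Δ4=1110101111 | 4Δ
t=7: Δ0=1110101111 Δ1=1110101011 | 1Δ
t=8: Δ0=1110101011 Δ1=1110101111 Δ2=1110111111 Δ3=1011111111 Δ4=1011110111 | 4Δ
t=9: Δ0=1011110111 Δ1=1011110011 | 1Δ
t=10: Δ0=1011110011 Δ1=1011110111 Δ2=1011100111 Δ3=1110100111 Δ4=1110101111 | 4Δ
t=11: Δ0=1110101111 Δ1=1110101011 | 1Δ
t=12: Δ0=1110101011 Δ1=1110101111 Δ2=1110111111 Δ3=1011111111 Δ4=1011110111 | 4Δ
t=13: Δ0=1011110111 Δ1=1011110011 | 1Δ
t=14: Δ0=1011110011 Δ1=1011110111 Δ2=1011100111 Δ3=1110100111 Δ4=1110101111 | 4Δ
t=15: Δ0=1110101111 Δ1=1110101011 | 1Δ
t=16: Δ0=1110101011 Δ1=1110101111 Δ2=1110111111 Δ3=1011111111 Δ4=1011110111 | 4Δ
t=17: Δ0=1011110111 Δ1=1011110011 | 1Δ
t=18: Δ0=1011110011 Δ1=1011110111 Δ2=1011100111 Δ3=1110100111 Δ4=1110101111 | 4Δ
t=19: Δ0=1110101111 Δ1=1110101011 | 1Δ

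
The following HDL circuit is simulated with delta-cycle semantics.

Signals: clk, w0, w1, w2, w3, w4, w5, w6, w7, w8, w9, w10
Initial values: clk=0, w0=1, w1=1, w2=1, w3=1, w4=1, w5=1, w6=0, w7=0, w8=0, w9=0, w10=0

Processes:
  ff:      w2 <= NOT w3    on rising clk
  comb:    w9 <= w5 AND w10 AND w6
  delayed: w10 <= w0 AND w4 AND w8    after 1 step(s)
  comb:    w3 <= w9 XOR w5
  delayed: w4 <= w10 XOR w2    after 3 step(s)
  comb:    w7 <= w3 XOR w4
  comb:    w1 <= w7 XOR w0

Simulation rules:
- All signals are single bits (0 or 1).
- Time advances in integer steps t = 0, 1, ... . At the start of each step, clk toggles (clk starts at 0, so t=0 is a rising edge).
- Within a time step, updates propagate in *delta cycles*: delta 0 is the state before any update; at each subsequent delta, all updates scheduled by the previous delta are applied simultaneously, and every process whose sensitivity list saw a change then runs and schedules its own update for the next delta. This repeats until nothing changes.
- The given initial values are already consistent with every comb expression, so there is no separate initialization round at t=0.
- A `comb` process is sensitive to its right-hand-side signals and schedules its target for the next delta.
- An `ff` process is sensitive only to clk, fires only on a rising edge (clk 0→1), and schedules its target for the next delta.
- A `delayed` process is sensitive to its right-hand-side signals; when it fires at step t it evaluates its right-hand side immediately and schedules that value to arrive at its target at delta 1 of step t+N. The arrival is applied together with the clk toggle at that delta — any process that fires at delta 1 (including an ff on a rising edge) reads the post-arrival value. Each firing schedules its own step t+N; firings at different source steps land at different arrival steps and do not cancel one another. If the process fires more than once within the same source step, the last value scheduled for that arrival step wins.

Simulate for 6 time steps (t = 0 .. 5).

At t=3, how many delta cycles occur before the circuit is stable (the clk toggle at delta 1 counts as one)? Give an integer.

t=0 Δ0: w9=0 w6=0 w4=1 clk=0 w2=1 w8=0 w7=0 w10=0 w3=1 w1=1 w0=1 w5=1
  Δ1: clk:0→1
  Δ2: w2:1→0
  (2Δ to stable)
t=1 Δ0: w9=0 w6=0 w4=1 clk=1 w2=0 w8=0 w7=0 w10=0 w3=1 w1=1 w0=1 w5=1
  Δ1: clk:1→0
  (1Δ to stable)
t=2 Δ0: w9=0 w6=0 w4=1 clk=0 w2=0 w8=0 w7=0 w10=0 w3=1 w1=1 w0=1 w5=1
  Δ1: clk:0→1
  (1Δ to stable)
t=3 Δ0: w9=0 w6=0 w4=1 clk=1 w2=0 w8=0 w7=0 w10=0 w3=1 w1=1 w0=1 w5=1
  Δ1: w4:1→0, clk:1→0
  Δ2: w7:0→1
  Δ3: w1:1→0
  (3Δ to stable)
t=4 Δ0: w9=0 w6=0 w4=0 clk=0 w2=0 w8=0 w7=1 w10=0 w3=1 w1=0 w0=1 w5=1
  Δ1: clk:0→1
  (1Δ to stable)
t=5 Δ0: w9=0 w6=0 w4=0 clk=1 w2=0 w8=0 w7=1 w10=0 w3=1 w1=0 w0=1 w5=1
  Δ1: clk:1→0
  (1Δ to stable)

3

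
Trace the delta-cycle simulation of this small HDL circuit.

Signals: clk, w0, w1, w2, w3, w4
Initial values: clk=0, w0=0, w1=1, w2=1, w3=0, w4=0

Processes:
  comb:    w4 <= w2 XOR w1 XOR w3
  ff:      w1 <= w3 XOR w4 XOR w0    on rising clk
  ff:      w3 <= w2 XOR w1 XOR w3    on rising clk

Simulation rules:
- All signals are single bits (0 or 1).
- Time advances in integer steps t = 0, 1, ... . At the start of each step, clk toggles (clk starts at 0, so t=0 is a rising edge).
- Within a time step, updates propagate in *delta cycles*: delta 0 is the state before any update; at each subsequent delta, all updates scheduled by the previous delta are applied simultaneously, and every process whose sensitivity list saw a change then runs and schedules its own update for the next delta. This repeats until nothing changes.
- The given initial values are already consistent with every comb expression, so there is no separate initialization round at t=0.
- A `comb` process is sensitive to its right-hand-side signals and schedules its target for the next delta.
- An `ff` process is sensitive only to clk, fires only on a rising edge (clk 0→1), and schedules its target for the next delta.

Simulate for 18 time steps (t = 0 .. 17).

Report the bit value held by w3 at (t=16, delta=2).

0

[bits: w1,w4,clk,w2,w3,w0]
t=0: Δ0=100100 Δ1=101100 Δ2=001100 Δ3=011100 | 3Δ
t=1: Δ0=011100 Δ1=010100 | 1Δ
t=2: Δ0=010100 Δ1=011100 Δ2=111110 | 2Δ
t=3: Δ0=111110 Δ1=110110 | 1Δ
t=4: Δ0=110110 Δ1=111110 Δ2=011110 Δ3=001110 | 3Δ
t=5: Δ0=001110 Δ1=000110 | 1Δ
t=6: Δ0=000110 Δ1=001110 Δ2=101100 | 2Δ
t=7: Δ0=101100 Δ1=100100 | 1Δ
t=8: Δ0=100100 Δ1=101100 Δ2=001100 Δ3=011100 | 3Δ
t=9: Δ0=011100 Δ1=010100 | 1Δ
t=10: Δ0=010100 Δ1=011100 Δ2=111110 | 2Δ
t=11: Δ0=111110 Δ1=110110 | 1Δ
t=12: Δ0=110110 Δ1=111110 Δ2=011110 Δ3=001110 | 3Δ
t=13: Δ0=001110 Δ1=000110 | 1Δ
t=14: Δ0=000110 Δ1=001110 Δ2=101100 | 2Δ
t=15: Δ0=101100 Δ1=100100 | 1Δ
t=16: Δ0=100100 Δ1=101100 Δ2=001100 Δ3=011100 | 3Δ
t=17: Δ0=011100 Δ1=010100 | 1Δ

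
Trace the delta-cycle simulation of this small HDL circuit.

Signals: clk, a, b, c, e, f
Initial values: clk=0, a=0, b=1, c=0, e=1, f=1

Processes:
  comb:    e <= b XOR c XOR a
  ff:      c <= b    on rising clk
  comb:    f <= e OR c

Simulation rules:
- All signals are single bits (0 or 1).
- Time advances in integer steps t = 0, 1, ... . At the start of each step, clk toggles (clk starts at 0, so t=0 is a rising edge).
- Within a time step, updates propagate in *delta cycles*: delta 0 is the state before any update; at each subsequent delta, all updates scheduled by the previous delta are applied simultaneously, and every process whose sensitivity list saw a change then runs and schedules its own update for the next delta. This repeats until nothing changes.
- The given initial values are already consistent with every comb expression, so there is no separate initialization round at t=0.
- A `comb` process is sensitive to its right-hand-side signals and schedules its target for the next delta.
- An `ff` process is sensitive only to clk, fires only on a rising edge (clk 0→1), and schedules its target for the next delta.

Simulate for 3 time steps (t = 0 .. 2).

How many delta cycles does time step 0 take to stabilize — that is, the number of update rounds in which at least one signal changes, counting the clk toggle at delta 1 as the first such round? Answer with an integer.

3

[bits: clk,e,b,f,a,c]
t=0: Δ0=011100 Δ1=111100 Δ2=111101 Δ3=101101 | 3Δ
t=1: Δ0=101101 Δ1=001101 | 1Δ
t=2: Δ0=001101 Δ1=101101 | 1Δ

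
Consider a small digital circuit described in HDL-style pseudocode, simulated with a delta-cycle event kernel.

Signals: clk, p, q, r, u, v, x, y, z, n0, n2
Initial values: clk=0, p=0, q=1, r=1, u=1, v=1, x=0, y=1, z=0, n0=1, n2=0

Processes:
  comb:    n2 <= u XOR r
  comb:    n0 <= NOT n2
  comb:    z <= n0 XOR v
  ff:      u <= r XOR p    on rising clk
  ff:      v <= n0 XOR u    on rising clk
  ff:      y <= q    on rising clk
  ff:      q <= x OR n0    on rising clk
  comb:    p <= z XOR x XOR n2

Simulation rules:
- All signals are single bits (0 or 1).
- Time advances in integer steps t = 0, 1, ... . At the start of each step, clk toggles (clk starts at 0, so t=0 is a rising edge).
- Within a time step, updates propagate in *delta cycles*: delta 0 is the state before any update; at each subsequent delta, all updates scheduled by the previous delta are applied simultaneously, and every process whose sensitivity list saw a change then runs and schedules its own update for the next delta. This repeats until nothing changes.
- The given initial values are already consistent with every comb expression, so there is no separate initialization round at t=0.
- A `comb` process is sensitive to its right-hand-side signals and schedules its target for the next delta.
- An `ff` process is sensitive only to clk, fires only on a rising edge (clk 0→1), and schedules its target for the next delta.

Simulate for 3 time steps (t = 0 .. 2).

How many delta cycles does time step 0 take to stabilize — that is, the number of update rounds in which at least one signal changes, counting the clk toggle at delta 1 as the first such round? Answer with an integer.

4

t0.Δ0 x=0 r=1 z=0 y=1 u=1 p=0 v=1 n0=1 q=1 n2=0 clk=0
t0.Δ1 x=0 r=1 z=0 y=1 u=1 p=0 v=1 n0=1 q=1 n2=0 clk=1
t0.Δ2 x=0 r=1 z=0 y=1 u=1 p=0 v=0 n0=1 q=1 n2=0 clk=1
t0.Δ3 x=0 r=1 z=1 y=1 u=1 p=0 v=0 n0=1 q=1 n2=0 clk=1
t0.Δ4 x=0 r=1 z=1 y=1 u=1 p=1 v=0 n0=1 q=1 n2=0 clk=1
t1.Δ0 x=0 r=1 z=1 y=1 u=1 p=1 v=0 n0=1 q=1 n2=0 clk=1
t1.Δ1 x=0 r=1 z=1 y=1 u=1 p=1 v=0 n0=1 q=1 n2=0 clk=0
t2.Δ0 x=0 r=1 z=1 y=1 u=1 p=1 v=0 n0=1 q=1 n2=0 clk=0
t2.Δ1 x=0 r=1 z=1 y=1 u=1 p=1 v=0 n0=1 q=1 n2=0 clk=1
t2.Δ2 x=0 r=1 z=1 y=1 u=0 p=1 v=0 n0=1 q=1 n2=0 clk=1
t2.Δ3 x=0 r=1 z=1 y=1 u=0 p=1 v=0 n0=1 q=1 n2=1 clk=1
t2.Δ4 x=0 r=1 z=1 y=1 u=0 p=0 v=0 n0=0 q=1 n2=1 clk=1
t2.Δ5 x=0 r=1 z=0 y=1 u=0 p=0 v=0 n0=0 q=1 n2=1 clk=1
t2.Δ6 x=0 r=1 z=0 y=1 u=0 p=1 v=0 n0=0 q=1 n2=1 clk=1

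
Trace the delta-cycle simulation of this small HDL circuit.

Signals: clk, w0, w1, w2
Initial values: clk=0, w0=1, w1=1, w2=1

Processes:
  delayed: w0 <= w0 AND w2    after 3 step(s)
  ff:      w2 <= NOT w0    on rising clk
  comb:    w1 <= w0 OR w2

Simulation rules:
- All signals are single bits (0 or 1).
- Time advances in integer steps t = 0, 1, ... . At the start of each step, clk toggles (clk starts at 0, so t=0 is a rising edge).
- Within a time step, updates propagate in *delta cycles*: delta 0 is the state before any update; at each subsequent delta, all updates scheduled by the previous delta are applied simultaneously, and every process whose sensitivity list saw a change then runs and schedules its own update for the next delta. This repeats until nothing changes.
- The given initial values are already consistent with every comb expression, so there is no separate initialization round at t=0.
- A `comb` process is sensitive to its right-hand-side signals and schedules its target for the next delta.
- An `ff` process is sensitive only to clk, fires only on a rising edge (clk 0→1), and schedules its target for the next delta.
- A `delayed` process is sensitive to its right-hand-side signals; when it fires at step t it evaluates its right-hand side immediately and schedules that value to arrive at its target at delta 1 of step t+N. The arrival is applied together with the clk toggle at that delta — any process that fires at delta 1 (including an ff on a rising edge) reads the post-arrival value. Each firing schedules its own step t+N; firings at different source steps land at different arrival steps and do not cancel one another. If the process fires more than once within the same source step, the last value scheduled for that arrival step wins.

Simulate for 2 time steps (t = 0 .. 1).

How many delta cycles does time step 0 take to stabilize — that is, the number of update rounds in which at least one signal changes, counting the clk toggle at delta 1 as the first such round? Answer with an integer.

2

t0.Δ0 w1=1 clk=0 w0=1 w2=1
t0.Δ1 w1=1 clk=1 w0=1 w2=1
t0.Δ2 w1=1 clk=1 w0=1 w2=0
t1.Δ0 w1=1 clk=1 w0=1 w2=0
t1.Δ1 w1=1 clk=0 w0=1 w2=0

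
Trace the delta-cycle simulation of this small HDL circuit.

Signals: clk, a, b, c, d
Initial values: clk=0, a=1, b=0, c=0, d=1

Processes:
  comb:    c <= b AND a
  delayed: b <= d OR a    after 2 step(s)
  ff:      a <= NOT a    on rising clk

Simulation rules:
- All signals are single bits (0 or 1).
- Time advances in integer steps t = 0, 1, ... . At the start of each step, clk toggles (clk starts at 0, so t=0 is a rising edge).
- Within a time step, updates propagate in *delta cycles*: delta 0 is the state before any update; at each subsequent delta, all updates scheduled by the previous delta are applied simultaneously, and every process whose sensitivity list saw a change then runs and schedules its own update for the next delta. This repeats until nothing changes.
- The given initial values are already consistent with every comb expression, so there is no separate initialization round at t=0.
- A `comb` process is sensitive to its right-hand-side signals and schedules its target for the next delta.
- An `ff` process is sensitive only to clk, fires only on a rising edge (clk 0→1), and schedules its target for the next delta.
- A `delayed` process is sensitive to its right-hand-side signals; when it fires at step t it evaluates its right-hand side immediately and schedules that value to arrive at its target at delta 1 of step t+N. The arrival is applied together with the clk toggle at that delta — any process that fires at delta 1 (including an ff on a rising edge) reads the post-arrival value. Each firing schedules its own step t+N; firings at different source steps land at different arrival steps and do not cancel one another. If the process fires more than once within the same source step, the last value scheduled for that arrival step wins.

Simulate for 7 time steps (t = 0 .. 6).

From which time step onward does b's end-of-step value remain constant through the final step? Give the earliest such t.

2

t0.Δ0 clk=0 b=0 d=1 c=0 a=1
t0.Δ1 clk=1 b=0 d=1 c=0 a=1
t0.Δ2 clk=1 b=0 d=1 c=0 a=0
t1.Δ0 clk=1 b=0 d=1 c=0 a=0
t1.Δ1 clk=0 b=0 d=1 c=0 a=0
t2.Δ0 clk=0 b=0 d=1 c=0 a=0
t2.Δ1 clk=1 b=1 d=1 c=0 a=0
t2.Δ2 clk=1 b=1 d=1 c=0 a=1
t2.Δ3 clk=1 b=1 d=1 c=1 a=1
t3.Δ0 clk=1 b=1 d=1 c=1 a=1
t3.Δ1 clk=0 b=1 d=1 c=1 a=1
t4.Δ0 clk=0 b=1 d=1 c=1 a=1
t4.Δ1 clk=1 b=1 d=1 c=1 a=1
t4.Δ2 clk=1 b=1 d=1 c=1 a=0
t4.Δ3 clk=1 b=1 d=1 c=0 a=0
t5.Δ0 clk=1 b=1 d=1 c=0 a=0
t5.Δ1 clk=0 b=1 d=1 c=0 a=0
t6.Δ0 clk=0 b=1 d=1 c=0 a=0
t6.Δ1 clk=1 b=1 d=1 c=0 a=0
t6.Δ2 clk=1 b=1 d=1 c=0 a=1
t6.Δ3 clk=1 b=1 d=1 c=1 a=1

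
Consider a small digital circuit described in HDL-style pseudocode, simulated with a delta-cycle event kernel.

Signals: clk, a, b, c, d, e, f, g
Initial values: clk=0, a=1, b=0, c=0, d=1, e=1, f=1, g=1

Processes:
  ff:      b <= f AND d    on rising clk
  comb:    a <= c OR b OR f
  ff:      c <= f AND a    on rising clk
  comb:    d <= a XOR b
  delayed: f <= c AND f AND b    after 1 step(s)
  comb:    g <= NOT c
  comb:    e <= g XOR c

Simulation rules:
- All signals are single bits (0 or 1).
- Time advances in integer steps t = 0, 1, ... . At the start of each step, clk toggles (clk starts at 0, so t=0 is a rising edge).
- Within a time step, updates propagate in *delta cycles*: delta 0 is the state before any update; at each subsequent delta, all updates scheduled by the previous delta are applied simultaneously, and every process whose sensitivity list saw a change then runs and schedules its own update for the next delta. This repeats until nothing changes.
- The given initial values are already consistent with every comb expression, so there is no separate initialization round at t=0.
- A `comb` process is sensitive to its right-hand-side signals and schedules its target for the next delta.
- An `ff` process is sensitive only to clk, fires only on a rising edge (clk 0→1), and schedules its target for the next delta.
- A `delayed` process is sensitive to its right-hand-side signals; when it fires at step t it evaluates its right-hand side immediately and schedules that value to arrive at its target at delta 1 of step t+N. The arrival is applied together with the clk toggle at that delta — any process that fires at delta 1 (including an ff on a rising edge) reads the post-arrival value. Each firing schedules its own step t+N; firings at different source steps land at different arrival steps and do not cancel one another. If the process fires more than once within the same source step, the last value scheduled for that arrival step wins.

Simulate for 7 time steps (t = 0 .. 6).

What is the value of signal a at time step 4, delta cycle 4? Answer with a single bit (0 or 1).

[bits: c,b,g,d,f,e,a,clk]
t=0: Δ0=00111110 Δ1=00111111 Δ2=11111111 Δ3=11001011 Δ4=11001111 | 4Δ
t=1: Δ0=11001111 Δ1=11001110 | 1Δ
t=2: Δ0=11001110 Δ1=11001111 Δ2=10001111 Δ3=10011111 | 3Δ
t=3: Δ0=10011111 Δ1=10010110 | 1Δ
t=4: Δ0=10010110 Δ1=10010111 Δ2=00010111 Δ3=00110001 Δ4=00100101 | 4Δ
t=5: Δ0=00100101 Δ1=00100100 | 1Δ
t=6: Δ0=00100100 Δ1=00100101 | 1Δ

0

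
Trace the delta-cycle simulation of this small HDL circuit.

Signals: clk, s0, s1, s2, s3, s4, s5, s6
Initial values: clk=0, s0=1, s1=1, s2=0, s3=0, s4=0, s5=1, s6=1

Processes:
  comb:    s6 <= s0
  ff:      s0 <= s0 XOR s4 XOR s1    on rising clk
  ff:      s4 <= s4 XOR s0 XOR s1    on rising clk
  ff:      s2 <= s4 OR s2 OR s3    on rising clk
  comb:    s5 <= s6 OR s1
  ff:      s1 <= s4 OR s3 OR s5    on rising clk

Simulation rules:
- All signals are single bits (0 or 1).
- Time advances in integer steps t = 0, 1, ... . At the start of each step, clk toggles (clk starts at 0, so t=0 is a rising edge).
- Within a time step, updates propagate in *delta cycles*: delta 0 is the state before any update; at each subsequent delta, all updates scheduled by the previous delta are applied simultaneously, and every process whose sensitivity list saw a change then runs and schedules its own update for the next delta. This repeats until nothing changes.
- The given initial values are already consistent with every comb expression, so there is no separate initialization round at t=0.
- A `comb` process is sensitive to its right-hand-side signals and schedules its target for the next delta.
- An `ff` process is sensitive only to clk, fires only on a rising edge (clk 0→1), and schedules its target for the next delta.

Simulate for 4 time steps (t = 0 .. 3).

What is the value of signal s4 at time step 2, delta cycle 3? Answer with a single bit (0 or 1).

1

[bits: s0,clk,s1,s6,s3,s2,s5,s4]
t=0: Δ0=10110010 Δ1=11110010 Δ2=01110010 Δ3=01100010 | 3Δ
t=1: Δ0=01100010 Δ1=00100010 | 1Δ
t=2: Δ0=00100010 Δ1=01100010 Δ2=11100011 Δ3=11110011 | 3Δ
t=3: Δ0=11110011 Δ1=10110011 | 1Δ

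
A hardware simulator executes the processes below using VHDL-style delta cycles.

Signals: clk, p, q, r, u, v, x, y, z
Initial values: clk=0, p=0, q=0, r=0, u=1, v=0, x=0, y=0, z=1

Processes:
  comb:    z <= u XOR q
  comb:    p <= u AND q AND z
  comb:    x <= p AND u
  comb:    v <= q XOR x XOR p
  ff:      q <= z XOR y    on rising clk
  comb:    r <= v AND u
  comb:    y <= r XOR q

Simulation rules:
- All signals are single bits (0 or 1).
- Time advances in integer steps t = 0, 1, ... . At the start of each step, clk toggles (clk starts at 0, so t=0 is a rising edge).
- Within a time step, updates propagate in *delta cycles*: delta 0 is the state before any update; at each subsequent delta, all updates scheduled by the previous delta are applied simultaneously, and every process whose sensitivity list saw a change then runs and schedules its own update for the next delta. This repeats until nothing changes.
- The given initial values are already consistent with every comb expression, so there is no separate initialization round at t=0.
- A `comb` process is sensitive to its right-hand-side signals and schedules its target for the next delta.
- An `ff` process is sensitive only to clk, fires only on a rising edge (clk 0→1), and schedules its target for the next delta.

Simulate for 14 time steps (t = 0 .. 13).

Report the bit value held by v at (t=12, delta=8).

1

t=0 Δ0: p=0 q=0 z=1 u=1 r=0 x=0 v=0 y=0 clk=0
  Δ1: clk:0→1
  Δ2: q:0→1
  Δ3: p:0→1, z:1→0, v:0→1, y:0→1
  Δ4: p:1→0, r:0→1, x:0→1, v:1→0
  Δ5: r:1→0, x:1→0, y:1→0
  Δ6: v:0→1, y:0→1
  Δ7: r:0→1
  Δ8: y:1→0
  (8Δ to stable)
t=1 Δ0: p=0 q=1 z=0 u=1 r=1 x=0 v=1 y=0 clk=1
  Δ1: clk:1→0
  (1Δ to stable)
t=2 Δ0: p=0 q=1 z=0 u=1 r=1 x=0 v=1 y=0 clk=0
  Δ1: clk:0→1
  Δ2: q:1→0
  Δ3: z:0→1, v:1→0, y:0→1
  Δ4: r:1→0
  Δ5: y:1→0
  (5Δ to stable)
t=3 Δ0: p=0 q=0 z=1 u=1 r=0 x=0 v=0 y=0 clk=1
  Δ1: clk:1→0
  (1Δ to stable)
t=4 Δ0: p=0 q=0 z=1 u=1 r=0 x=0 v=0 y=0 clk=0
  Δ1: clk:0→1
  Δ2: q:0→1
  Δ3: p:0→1, z:1→0, v:0→1, y:0→1
  Δ4: p:1→0, r:0→1, x:0→1, v:1→0
  Δ5: r:1→0, x:1→0, y:1→0
  Δ6: v:0→1, y:0→1
  Δ7: r:0→1
  Δ8: y:1→0
  (8Δ to stable)
t=5 Δ0: p=0 q=1 z=0 u=1 r=1 x=0 v=1 y=0 clk=1
  Δ1: clk:1→0
  (1Δ to stable)
t=6 Δ0: p=0 q=1 z=0 u=1 r=1 x=0 v=1 y=0 clk=0
  Δ1: clk:0→1
  Δ2: q:1→0
  Δ3: z:0→1, v:1→0, y:0→1
  Δ4: r:1→0
  Δ5: y:1→0
  (5Δ to stable)
t=7 Δ0: p=0 q=0 z=1 u=1 r=0 x=0 v=0 y=0 clk=1
  Δ1: clk:1→0
  (1Δ to stable)
t=8 Δ0: p=0 q=0 z=1 u=1 r=0 x=0 v=0 y=0 clk=0
  Δ1: clk:0→1
  Δ2: q:0→1
  Δ3: p:0→1, z:1→0, v:0→1, y:0→1
  Δ4: p:1→0, r:0→1, x:0→1, v:1→0
  Δ5: r:1→0, x:1→0, y:1→0
  Δ6: v:0→1, y:0→1
  Δ7: r:0→1
  Δ8: y:1→0
  (8Δ to stable)
t=9 Δ0: p=0 q=1 z=0 u=1 r=1 x=0 v=1 y=0 clk=1
  Δ1: clk:1→0
  (1Δ to stable)
t=10 Δ0: p=0 q=1 z=0 u=1 r=1 x=0 v=1 y=0 clk=0
  Δ1: clk:0→1
  Δ2: q:1→0
  Δ3: z:0→1, v:1→0, y:0→1
  Δ4: r:1→0
  Δ5: y:1→0
  (5Δ to stable)
t=11 Δ0: p=0 q=0 z=1 u=1 r=0 x=0 v=0 y=0 clk=1
  Δ1: clk:1→0
  (1Δ to stable)
t=12 Δ0: p=0 q=0 z=1 u=1 r=0 x=0 v=0 y=0 clk=0
  Δ1: clk:0→1
  Δ2: q:0→1
  Δ3: p:0→1, z:1→0, v:0→1, y:0→1
  Δ4: p:1→0, r:0→1, x:0→1, v:1→0
  Δ5: r:1→0, x:1→0, y:1→0
  Δ6: v:0→1, y:0→1
  Δ7: r:0→1
  Δ8: y:1→0
  (8Δ to stable)
t=13 Δ0: p=0 q=1 z=0 u=1 r=1 x=0 v=1 y=0 clk=1
  Δ1: clk:1→0
  (1Δ to stable)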